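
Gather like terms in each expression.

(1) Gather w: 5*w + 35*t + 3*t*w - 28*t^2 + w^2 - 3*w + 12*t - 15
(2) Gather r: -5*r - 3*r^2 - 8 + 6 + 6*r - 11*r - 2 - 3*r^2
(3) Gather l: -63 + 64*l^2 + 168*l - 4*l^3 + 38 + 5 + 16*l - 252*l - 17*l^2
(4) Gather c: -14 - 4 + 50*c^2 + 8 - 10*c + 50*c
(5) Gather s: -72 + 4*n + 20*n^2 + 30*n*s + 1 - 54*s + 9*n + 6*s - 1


(1) = -28*t^2 + 47*t + w^2 + w*(3*t + 2) - 15
(2) = -6*r^2 - 10*r - 4
(3) = -4*l^3 + 47*l^2 - 68*l - 20
(4) = 50*c^2 + 40*c - 10
(5) = 20*n^2 + 13*n + s*(30*n - 48) - 72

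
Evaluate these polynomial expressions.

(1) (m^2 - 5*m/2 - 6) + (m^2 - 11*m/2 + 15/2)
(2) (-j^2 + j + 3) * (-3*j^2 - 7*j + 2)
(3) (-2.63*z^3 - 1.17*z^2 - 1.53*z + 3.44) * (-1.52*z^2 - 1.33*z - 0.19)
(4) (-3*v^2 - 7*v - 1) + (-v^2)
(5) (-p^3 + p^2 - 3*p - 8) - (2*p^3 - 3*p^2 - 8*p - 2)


(1) = 2*m^2 - 8*m + 3/2
(2) = 3*j^4 + 4*j^3 - 18*j^2 - 19*j + 6
(3) = 3.9976*z^5 + 5.2763*z^4 + 4.3814*z^3 - 2.9716*z^2 - 4.2845*z - 0.6536
(4) = -4*v^2 - 7*v - 1
(5) = -3*p^3 + 4*p^2 + 5*p - 6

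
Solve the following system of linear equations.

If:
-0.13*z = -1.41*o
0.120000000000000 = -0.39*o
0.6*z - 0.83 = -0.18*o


Then:
No Solution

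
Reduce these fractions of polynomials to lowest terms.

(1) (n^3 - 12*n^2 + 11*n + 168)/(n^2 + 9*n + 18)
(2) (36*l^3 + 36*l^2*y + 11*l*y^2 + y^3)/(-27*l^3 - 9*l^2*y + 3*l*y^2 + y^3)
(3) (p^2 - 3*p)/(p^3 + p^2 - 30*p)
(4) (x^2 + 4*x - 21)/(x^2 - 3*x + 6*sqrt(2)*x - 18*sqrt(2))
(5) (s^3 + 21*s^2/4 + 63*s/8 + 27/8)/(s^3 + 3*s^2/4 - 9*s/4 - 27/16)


(1) = (n^2 - 15*n + 56)/(n + 6)
(2) = (12*l^2 + 8*l*y + y^2)/(-9*l^2 + y^2)
(3) = (p - 3)/(p^2 + p - 30)
(4) = (x + 7)/(x + 6*sqrt(2))
(5) = (2*s + 6)/(2*s - 3)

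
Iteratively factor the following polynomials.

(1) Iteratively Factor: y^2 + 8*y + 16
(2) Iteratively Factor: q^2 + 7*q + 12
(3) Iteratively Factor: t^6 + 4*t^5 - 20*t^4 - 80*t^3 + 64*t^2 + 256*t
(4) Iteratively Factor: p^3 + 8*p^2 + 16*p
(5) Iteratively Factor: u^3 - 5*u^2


(1) = (y + 4)*(y + 4)
(2) = (q + 4)*(q + 3)
(3) = (t + 4)*(t^5 - 20*t^3 + 64*t) = (t - 4)*(t + 4)*(t^4 + 4*t^3 - 4*t^2 - 16*t) = t*(t - 4)*(t + 4)*(t^3 + 4*t^2 - 4*t - 16) = t*(t - 4)*(t + 2)*(t + 4)*(t^2 + 2*t - 8) = t*(t - 4)*(t - 2)*(t + 2)*(t + 4)*(t + 4)
(4) = (p + 4)*(p^2 + 4*p) = p*(p + 4)*(p + 4)
(5) = (u)*(u^2 - 5*u) = u*(u - 5)*(u)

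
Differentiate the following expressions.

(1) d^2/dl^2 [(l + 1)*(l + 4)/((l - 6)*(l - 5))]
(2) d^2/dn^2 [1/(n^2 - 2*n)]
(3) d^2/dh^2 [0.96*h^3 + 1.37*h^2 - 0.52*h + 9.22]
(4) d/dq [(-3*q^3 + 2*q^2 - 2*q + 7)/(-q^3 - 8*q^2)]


(1) = 4*(8*l^3 - 39*l^2 - 291*l + 1457)/(l^6 - 33*l^5 + 453*l^4 - 3311*l^3 + 13590*l^2 - 29700*l + 27000)
(2) = 2*(-n*(n - 2) + 4*(n - 1)^2)/(n^3*(n - 2)^3)
(3) = 5.76*h + 2.74
(4) = (26*q^3 - 4*q^2 + 5*q + 112)/(q^3*(q^2 + 16*q + 64))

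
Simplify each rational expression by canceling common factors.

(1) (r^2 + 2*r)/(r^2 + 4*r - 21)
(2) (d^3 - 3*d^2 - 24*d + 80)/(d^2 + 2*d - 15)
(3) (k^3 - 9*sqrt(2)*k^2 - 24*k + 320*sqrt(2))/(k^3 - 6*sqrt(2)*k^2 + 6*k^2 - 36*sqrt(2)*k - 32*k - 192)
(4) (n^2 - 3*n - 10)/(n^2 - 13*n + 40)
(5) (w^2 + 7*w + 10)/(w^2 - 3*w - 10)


(1) = (r^2 + 2*r)/(r^2 + 4*r - 21)
(2) = (d^2 - 8*d + 16)/(d - 3)
(3) = (k^2 - sqrt(2)*k - 40)/(k^2 + k*(2*sqrt(2) + 6) + 12*sqrt(2))
(4) = (n + 2)/(n - 8)
(5) = (w + 5)/(w - 5)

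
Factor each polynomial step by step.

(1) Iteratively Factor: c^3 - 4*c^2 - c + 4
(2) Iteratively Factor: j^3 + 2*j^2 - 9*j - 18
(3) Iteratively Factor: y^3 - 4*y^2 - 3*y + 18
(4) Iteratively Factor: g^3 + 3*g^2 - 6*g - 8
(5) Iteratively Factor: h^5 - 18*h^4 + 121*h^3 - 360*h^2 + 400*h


(1) = (c + 1)*(c^2 - 5*c + 4) = (c - 4)*(c + 1)*(c - 1)
(2) = (j - 3)*(j^2 + 5*j + 6) = (j - 3)*(j + 3)*(j + 2)
(3) = (y - 3)*(y^2 - y - 6) = (y - 3)^2*(y + 2)
(4) = (g + 4)*(g^2 - g - 2) = (g + 1)*(g + 4)*(g - 2)
(5) = (h - 5)*(h^4 - 13*h^3 + 56*h^2 - 80*h) = (h - 5)^2*(h^3 - 8*h^2 + 16*h) = h*(h - 5)^2*(h^2 - 8*h + 16) = h*(h - 5)^2*(h - 4)*(h - 4)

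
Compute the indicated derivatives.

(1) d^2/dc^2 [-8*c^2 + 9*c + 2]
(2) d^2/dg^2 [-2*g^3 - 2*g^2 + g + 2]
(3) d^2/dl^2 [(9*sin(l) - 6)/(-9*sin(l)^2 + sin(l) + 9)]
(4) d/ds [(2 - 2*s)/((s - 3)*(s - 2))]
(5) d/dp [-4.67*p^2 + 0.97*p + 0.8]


(1) = -16
(2) = -12*g - 4
(3) = 3*(-243*sin(l)^5 + 621*sin(l)^4 - 1026*sin(l)^3 - 295*sin(l)^2 + 1305*sin(l) - 382)/(sin(l) + 9*cos(l)^2)^3
(4) = 2*(s^2 - 2*s - 1)/(s^4 - 10*s^3 + 37*s^2 - 60*s + 36)
(5) = 0.97 - 9.34*p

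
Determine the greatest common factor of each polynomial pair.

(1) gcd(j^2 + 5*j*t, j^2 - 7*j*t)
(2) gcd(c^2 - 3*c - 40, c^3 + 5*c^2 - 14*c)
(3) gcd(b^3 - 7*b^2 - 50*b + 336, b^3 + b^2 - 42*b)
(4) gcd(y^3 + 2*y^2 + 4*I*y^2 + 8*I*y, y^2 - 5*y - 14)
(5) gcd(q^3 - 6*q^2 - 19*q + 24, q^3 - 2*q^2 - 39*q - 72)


(1) = j
(2) = 1
(3) = gcd((b - 8)*(b - 6)*(b + 7), b*(b - 6)*(b + 7)) = b^2 + b - 42
(4) = y + 2
(5) = gcd((q - 8)*(q - 1)*(q + 3), (q - 8)*(q + 3)^2) = q^2 - 5*q - 24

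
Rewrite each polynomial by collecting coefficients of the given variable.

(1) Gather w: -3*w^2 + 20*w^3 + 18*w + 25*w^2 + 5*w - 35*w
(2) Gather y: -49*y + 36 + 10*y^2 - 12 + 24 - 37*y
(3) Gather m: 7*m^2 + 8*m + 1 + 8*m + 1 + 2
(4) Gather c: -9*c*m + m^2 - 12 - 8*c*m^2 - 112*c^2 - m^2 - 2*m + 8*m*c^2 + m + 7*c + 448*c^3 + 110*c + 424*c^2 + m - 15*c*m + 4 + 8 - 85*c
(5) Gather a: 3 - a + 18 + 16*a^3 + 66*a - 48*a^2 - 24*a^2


(1) = 20*w^3 + 22*w^2 - 12*w
(2) = 10*y^2 - 86*y + 48
(3) = 7*m^2 + 16*m + 4
(4) = 448*c^3 + c^2*(8*m + 312) + c*(-8*m^2 - 24*m + 32)
(5) = 16*a^3 - 72*a^2 + 65*a + 21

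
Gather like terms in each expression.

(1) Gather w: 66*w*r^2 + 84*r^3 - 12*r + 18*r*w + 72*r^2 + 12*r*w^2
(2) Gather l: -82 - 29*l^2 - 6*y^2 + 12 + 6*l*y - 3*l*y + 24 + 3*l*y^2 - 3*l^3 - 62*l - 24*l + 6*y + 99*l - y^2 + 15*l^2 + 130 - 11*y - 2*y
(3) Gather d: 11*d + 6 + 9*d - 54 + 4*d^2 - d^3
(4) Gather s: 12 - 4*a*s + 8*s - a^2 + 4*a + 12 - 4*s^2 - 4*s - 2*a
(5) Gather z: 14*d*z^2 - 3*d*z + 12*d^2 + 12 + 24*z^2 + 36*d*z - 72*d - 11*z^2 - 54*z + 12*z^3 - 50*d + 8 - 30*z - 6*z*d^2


(1) = 84*r^3 + 72*r^2 + 12*r*w^2 - 12*r + w*(66*r^2 + 18*r)
(2) = -3*l^3 - 14*l^2 + l*(3*y^2 + 3*y + 13) - 7*y^2 - 7*y + 84
(3) = -d^3 + 4*d^2 + 20*d - 48
(4) = -a^2 + 2*a - 4*s^2 + s*(4 - 4*a) + 24
(5) = 12*d^2 - 122*d + 12*z^3 + z^2*(14*d + 13) + z*(-6*d^2 + 33*d - 84) + 20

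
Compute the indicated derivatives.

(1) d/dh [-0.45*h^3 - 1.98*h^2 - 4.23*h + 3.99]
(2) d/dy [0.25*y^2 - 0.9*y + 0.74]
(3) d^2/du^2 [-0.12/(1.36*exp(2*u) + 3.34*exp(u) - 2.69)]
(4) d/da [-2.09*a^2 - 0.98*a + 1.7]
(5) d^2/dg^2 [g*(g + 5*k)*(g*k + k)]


(1) = -1.35*h^2 - 3.96*h - 4.23
(2) = 0.5*y - 0.9
(3) = ((0.6528*exp(u) + 0.4008)*(1.36*exp(2*u) + 3.34*exp(u) - 2.69) - 0.12*(2.72*exp(u) + 3.34)*(5.44*exp(u) + 6.68)*exp(u))*exp(u)/(1.36*exp(2*u) + 3.34*exp(u) - 2.69)^3
(4) = -4.18*a - 0.98
(5) = 2*k*(3*g + 5*k + 1)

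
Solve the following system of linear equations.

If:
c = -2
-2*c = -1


Then:
No Solution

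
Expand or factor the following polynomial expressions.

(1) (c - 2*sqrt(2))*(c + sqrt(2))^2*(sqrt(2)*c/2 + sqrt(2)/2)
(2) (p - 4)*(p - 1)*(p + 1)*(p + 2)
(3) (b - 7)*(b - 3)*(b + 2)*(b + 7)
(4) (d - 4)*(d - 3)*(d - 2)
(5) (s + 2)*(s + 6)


(1) = sqrt(2)*c^4/2 + sqrt(2)*c^3/2 - 3*sqrt(2)*c^2 - 3*sqrt(2)*c - 4*c - 4
(2) = p^4 - 2*p^3 - 9*p^2 + 2*p + 8
(3) = b^4 - b^3 - 55*b^2 + 49*b + 294
(4) = d^3 - 9*d^2 + 26*d - 24
(5) = s^2 + 8*s + 12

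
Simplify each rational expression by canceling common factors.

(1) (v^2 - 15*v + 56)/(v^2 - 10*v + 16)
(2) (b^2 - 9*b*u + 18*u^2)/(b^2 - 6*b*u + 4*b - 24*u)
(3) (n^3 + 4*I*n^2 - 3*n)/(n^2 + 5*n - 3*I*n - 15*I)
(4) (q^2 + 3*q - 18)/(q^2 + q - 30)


(1) = (v - 7)/(v - 2)
(2) = (b - 3*u)/(b + 4)
(3) = (n^3 + 4*I*n^2 - 3*n)/(n^2 + n*(5 - 3*I) - 15*I)
(4) = (q - 3)/(q - 5)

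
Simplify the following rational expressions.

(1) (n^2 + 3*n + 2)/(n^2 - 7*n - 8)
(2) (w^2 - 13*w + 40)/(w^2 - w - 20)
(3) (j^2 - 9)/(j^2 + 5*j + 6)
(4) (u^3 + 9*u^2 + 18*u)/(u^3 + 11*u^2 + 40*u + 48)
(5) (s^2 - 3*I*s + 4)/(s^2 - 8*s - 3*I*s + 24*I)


(1) = (n + 2)/(n - 8)
(2) = (w - 8)/(w + 4)
(3) = (j - 3)/(j + 2)
(4) = (u^2 + 6*u)/(u^2 + 8*u + 16)
(5) = (s^2 - 3*I*s + 4)/(s^2 + s*(-8 - 3*I) + 24*I)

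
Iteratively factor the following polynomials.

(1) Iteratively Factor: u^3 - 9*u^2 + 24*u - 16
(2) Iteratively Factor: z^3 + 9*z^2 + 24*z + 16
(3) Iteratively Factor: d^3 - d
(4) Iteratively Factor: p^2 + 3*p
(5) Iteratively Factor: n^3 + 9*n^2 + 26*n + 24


(1) = (u - 4)*(u^2 - 5*u + 4) = (u - 4)*(u - 1)*(u - 4)
(2) = (z + 1)*(z^2 + 8*z + 16) = (z + 1)*(z + 4)*(z + 4)
(3) = (d - 1)*(d^2 + d) = (d - 1)*(d + 1)*(d)
(4) = (p)*(p + 3)
(5) = (n + 2)*(n^2 + 7*n + 12) = (n + 2)*(n + 3)*(n + 4)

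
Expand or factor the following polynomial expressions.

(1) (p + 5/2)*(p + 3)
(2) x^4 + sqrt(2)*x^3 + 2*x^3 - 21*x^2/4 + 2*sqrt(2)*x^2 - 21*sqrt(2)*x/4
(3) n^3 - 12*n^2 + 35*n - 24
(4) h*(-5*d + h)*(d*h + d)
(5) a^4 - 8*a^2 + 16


(1) = p^2 + 11*p/2 + 15/2
(2) = x*(x - 3/2)*(x + 7/2)*(x + sqrt(2))
(3) = (n - 8)*(n - 3)*(n - 1)
(4) = -5*d^2*h^2 - 5*d^2*h + d*h^3 + d*h^2
(5) = (a - 2)^2*(a + 2)^2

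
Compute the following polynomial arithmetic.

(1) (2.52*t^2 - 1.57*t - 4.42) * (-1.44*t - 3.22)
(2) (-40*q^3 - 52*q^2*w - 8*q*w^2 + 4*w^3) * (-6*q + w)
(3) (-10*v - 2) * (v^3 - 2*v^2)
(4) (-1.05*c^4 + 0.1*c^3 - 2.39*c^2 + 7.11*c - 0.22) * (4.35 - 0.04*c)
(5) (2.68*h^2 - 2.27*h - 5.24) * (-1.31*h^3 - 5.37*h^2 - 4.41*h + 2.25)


(1) = -3.6288*t^3 - 5.8536*t^2 + 11.4202*t + 14.2324
(2) = 240*q^4 + 272*q^3*w - 4*q^2*w^2 - 32*q*w^3 + 4*w^4
(3) = -10*v^4 + 18*v^3 + 4*v^2
(4) = 0.042*c^5 - 4.5715*c^4 + 0.5306*c^3 - 10.6809*c^2 + 30.9373*c - 0.957
(5) = -3.5108*h^5 - 11.4179*h^4 + 7.2355*h^3 + 44.1795*h^2 + 18.0009*h - 11.79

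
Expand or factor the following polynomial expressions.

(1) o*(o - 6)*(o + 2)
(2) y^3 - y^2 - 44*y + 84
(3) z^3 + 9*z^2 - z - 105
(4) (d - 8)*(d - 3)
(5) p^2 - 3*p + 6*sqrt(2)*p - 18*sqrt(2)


(1) = o^3 - 4*o^2 - 12*o
(2) = (y - 6)*(y - 2)*(y + 7)
(3) = (z - 3)*(z + 5)*(z + 7)
(4) = d^2 - 11*d + 24
(5) = (p - 3)*(p + 6*sqrt(2))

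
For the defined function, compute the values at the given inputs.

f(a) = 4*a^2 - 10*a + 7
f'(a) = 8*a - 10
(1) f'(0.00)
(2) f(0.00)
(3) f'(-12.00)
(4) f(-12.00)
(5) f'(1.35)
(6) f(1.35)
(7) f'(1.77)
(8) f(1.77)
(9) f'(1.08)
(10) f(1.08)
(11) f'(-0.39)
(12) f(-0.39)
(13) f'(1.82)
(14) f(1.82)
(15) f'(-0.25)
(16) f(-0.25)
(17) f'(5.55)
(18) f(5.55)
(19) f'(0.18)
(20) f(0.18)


(1) = -10.00
(2) = 7.00
(3) = -106.00
(4) = 703.00
(5) = 0.80
(6) = 0.79
(7) = 4.16
(8) = 1.83
(9) = -1.36
(10) = 0.87
(11) = -13.12
(12) = 11.51
(13) = 4.56
(14) = 2.05
(15) = -12.00
(16) = 9.75
(17) = 34.40
(18) = 74.71
(19) = -8.56
(20) = 5.33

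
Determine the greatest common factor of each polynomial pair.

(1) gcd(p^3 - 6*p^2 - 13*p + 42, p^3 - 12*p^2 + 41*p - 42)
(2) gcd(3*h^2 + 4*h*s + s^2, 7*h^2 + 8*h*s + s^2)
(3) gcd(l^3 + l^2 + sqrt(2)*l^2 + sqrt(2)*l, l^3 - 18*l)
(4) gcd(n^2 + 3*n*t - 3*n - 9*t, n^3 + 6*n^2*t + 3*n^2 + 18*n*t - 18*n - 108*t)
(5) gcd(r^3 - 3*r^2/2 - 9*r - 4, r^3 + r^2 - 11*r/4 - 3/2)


(1) = p^2 - 9*p + 14
(2) = gcd((h + s)*(3*h + s), (h + s)*(7*h + s)) = h + s
(3) = l
(4) = n - 3
(5) = r^2 + 5*r/2 + 1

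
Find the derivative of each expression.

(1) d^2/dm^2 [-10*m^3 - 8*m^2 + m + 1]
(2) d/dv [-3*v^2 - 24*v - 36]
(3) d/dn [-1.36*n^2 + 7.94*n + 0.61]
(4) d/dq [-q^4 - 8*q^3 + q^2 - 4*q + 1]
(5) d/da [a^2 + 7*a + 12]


(1) = -60*m - 16
(2) = -6*v - 24
(3) = 7.94 - 2.72*n
(4) = -4*q^3 - 24*q^2 + 2*q - 4
(5) = 2*a + 7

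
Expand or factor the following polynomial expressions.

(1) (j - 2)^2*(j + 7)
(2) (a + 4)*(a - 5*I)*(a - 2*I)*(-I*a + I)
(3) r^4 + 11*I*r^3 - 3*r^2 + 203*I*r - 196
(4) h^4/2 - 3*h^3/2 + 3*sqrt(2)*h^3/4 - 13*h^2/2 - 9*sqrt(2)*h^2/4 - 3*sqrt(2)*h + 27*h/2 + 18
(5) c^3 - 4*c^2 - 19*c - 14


(1) = j^3 + 3*j^2 - 24*j + 28
(2) = -I*a^4 - 7*a^3 - 3*I*a^3 - 21*a^2 + 14*I*a^2 + 28*a + 30*I*a - 40*I
(3) = (r - 4*I)*(r + I)*(r + 7*I)^2
(4) = (h/2 + 1/2)*(h - 4)*(h - 3*sqrt(2)/2)*(h + 3*sqrt(2))
(5) = (c - 7)*(c + 1)*(c + 2)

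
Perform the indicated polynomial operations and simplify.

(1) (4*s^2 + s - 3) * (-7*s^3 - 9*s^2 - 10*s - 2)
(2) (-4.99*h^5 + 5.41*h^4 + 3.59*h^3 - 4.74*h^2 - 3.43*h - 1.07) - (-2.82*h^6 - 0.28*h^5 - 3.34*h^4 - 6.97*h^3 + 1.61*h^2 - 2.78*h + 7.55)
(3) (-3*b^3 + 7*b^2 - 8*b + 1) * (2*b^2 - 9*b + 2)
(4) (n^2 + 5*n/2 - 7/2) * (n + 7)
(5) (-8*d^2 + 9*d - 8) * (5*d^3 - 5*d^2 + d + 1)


(1) = -28*s^5 - 43*s^4 - 28*s^3 + 9*s^2 + 28*s + 6
(2) = 2.82*h^6 - 4.71*h^5 + 8.75*h^4 + 10.56*h^3 - 6.35*h^2 - 0.65*h - 8.62
(3) = -6*b^5 + 41*b^4 - 85*b^3 + 88*b^2 - 25*b + 2
(4) = n^3 + 19*n^2/2 + 14*n - 49/2
(5) = -40*d^5 + 85*d^4 - 93*d^3 + 41*d^2 + d - 8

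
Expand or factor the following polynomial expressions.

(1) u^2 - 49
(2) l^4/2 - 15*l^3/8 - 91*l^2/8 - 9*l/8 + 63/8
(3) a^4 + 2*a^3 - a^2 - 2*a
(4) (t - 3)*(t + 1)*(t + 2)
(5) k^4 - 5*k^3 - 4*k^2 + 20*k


(1) = (u - 7)*(u + 7)
(2) = (l/2 + 1/2)*(l - 7)*(l - 3/4)*(l + 3)
(3) = a*(a - 1)*(a + 1)*(a + 2)
(4) = t^3 - 7*t - 6
(5) = k*(k - 5)*(k - 2)*(k + 2)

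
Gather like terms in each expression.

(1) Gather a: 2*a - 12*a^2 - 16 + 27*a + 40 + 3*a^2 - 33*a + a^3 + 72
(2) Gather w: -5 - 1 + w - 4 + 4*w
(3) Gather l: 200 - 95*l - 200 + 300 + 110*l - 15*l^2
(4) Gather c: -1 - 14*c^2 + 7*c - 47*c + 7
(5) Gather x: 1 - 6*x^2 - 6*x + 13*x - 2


(1) = a^3 - 9*a^2 - 4*a + 96
(2) = 5*w - 10
(3) = -15*l^2 + 15*l + 300
(4) = -14*c^2 - 40*c + 6
(5) = -6*x^2 + 7*x - 1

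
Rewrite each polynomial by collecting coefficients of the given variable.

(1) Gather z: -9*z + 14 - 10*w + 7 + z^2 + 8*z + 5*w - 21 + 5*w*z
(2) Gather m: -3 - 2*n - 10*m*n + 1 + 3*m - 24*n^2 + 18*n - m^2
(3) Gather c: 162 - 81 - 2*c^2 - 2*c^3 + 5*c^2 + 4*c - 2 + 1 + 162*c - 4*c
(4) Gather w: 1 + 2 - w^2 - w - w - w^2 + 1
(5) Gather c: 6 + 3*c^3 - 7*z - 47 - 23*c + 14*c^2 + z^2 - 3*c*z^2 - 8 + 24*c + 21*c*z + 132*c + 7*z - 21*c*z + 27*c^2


(1) = -5*w + z^2 + z*(5*w - 1)
(2) = -m^2 + m*(3 - 10*n) - 24*n^2 + 16*n - 2
(3) = -2*c^3 + 3*c^2 + 162*c + 80
(4) = -2*w^2 - 2*w + 4
(5) = 3*c^3 + 41*c^2 + c*(133 - 3*z^2) + z^2 - 49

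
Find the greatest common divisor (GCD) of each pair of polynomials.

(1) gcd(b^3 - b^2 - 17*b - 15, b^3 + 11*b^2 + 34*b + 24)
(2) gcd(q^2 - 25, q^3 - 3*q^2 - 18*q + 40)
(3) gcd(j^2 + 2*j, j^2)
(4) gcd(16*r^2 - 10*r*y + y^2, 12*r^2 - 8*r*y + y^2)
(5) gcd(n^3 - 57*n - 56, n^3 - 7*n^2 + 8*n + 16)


(1) = b + 1
(2) = gcd((q - 5)*(q + 5), (q - 5)*(q - 2)*(q + 4)) = q - 5
(3) = gcd(j*(j + 2), j^2) = j
(4) = -2*r + y
(5) = n + 1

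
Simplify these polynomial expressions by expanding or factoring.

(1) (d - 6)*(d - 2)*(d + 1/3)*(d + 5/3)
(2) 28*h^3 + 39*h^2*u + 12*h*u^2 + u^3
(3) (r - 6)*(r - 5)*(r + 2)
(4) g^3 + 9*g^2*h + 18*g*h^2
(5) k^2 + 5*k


(1) = d^4 - 6*d^3 - 31*d^2/9 + 176*d/9 + 20/3
(2) = (h + u)*(4*h + u)*(7*h + u)
(3) = r^3 - 9*r^2 + 8*r + 60
(4) = g*(g + 3*h)*(g + 6*h)
(5) = k*(k + 5)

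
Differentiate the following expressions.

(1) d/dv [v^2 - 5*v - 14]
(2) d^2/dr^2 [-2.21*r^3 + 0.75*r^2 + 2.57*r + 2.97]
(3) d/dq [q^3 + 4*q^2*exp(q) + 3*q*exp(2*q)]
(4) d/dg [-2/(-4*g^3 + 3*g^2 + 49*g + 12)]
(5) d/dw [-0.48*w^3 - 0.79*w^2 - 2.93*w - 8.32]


(1) = 2*v - 5
(2) = 1.5 - 13.26*r
(3) = 4*q^2*exp(q) + 3*q^2 + 6*q*exp(2*q) + 8*q*exp(q) + 3*exp(2*q)
(4) = 2*(-12*g^2 + 6*g + 49)/(-4*g^3 + 3*g^2 + 49*g + 12)^2
(5) = -1.44*w^2 - 1.58*w - 2.93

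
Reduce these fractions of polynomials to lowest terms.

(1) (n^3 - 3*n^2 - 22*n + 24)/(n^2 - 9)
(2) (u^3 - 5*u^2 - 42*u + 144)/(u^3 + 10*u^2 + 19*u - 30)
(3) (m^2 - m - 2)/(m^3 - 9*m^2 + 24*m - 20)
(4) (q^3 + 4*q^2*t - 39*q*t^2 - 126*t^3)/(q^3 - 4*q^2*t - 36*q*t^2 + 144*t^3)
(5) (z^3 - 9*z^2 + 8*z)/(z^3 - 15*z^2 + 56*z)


(1) = (n^3 - 3*n^2 - 22*n + 24)/(n^2 - 9)
(2) = (u^2 - 11*u + 24)/(u^2 + 4*u - 5)
(3) = (m + 1)/(m^2 - 7*m + 10)
(4) = (q^2 + 10*q*t + 21*t^2)/(q^2 + 2*q*t - 24*t^2)
(5) = (z - 1)/(z - 7)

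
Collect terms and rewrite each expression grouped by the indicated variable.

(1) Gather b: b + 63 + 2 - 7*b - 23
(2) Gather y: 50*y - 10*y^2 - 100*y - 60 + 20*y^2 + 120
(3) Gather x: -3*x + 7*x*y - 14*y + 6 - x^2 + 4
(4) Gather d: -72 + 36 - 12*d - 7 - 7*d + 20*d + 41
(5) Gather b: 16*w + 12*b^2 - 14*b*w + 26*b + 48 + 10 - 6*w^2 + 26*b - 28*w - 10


(1) = 42 - 6*b
(2) = 10*y^2 - 50*y + 60
(3) = -x^2 + x*(7*y - 3) - 14*y + 10
(4) = d - 2
(5) = 12*b^2 + b*(52 - 14*w) - 6*w^2 - 12*w + 48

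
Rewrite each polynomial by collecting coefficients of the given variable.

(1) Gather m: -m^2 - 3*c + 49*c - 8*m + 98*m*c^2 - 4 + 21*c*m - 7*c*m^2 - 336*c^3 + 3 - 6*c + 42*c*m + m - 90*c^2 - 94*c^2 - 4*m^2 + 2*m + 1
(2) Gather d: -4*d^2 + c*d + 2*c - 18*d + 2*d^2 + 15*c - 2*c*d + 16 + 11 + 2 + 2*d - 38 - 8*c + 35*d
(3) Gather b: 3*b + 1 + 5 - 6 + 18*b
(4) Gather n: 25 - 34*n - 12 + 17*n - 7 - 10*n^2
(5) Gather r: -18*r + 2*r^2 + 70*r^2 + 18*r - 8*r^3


(1) = -336*c^3 - 184*c^2 + 40*c + m^2*(-7*c - 5) + m*(98*c^2 + 63*c - 5)
(2) = 9*c - 2*d^2 + d*(19 - c) - 9
(3) = 21*b
(4) = -10*n^2 - 17*n + 6
(5) = -8*r^3 + 72*r^2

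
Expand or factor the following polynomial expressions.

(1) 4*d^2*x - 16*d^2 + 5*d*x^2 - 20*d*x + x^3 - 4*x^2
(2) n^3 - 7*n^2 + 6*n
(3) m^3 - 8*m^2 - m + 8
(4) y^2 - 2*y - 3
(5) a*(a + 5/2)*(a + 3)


(1) = (d + x)*(4*d + x)*(x - 4)
(2) = n*(n - 6)*(n - 1)
(3) = (m - 8)*(m - 1)*(m + 1)
(4) = (y - 3)*(y + 1)
(5) = a^3 + 11*a^2/2 + 15*a/2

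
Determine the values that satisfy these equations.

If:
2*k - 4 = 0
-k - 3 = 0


Then:
No Solution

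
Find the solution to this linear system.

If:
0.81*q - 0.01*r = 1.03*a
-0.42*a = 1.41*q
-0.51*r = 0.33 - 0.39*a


Then:
a = 0.01
q = -0.00
r = -0.64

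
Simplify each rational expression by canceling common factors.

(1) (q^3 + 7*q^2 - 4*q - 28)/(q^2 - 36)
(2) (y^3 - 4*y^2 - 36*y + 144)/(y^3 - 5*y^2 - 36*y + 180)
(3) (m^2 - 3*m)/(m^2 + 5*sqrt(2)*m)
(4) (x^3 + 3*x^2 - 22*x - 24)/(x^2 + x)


(1) = (q^3 + 7*q^2 - 4*q - 28)/(q^2 - 36)
(2) = (y - 4)/(y - 5)
(3) = (m - 3)/(m + 5*sqrt(2))
(4) = (x^2 + 2*x - 24)/x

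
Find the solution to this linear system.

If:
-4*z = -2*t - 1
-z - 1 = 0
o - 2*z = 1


Then:
o = -1
t = -5/2
z = -1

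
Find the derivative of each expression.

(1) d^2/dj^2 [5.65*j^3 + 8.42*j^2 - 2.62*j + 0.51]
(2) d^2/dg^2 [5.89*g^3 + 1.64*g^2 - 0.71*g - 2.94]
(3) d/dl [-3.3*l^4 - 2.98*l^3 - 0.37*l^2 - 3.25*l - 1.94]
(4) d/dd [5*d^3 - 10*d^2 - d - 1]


(1) = 33.9*j + 16.84
(2) = 35.34*g + 3.28
(3) = -13.2*l^3 - 8.94*l^2 - 0.74*l - 3.25
(4) = 15*d^2 - 20*d - 1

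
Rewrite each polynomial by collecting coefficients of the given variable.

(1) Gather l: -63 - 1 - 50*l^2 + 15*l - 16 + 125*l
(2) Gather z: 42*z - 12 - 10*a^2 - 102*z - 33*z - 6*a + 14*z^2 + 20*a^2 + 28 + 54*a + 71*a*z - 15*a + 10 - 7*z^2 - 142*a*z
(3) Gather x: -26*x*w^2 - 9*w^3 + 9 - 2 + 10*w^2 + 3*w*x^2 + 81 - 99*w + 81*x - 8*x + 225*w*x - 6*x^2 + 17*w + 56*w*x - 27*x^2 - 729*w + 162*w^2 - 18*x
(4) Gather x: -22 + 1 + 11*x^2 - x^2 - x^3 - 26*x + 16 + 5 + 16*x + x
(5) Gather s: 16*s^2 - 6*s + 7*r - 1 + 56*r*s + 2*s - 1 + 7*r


(1) = -50*l^2 + 140*l - 80
(2) = 10*a^2 + 33*a + 7*z^2 + z*(-71*a - 93) + 26
(3) = -9*w^3 + 172*w^2 - 811*w + x^2*(3*w - 33) + x*(-26*w^2 + 281*w + 55) + 88
(4) = -x^3 + 10*x^2 - 9*x
(5) = 14*r + 16*s^2 + s*(56*r - 4) - 2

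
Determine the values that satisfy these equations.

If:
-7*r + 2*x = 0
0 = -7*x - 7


Then:
r = -2/7
x = -1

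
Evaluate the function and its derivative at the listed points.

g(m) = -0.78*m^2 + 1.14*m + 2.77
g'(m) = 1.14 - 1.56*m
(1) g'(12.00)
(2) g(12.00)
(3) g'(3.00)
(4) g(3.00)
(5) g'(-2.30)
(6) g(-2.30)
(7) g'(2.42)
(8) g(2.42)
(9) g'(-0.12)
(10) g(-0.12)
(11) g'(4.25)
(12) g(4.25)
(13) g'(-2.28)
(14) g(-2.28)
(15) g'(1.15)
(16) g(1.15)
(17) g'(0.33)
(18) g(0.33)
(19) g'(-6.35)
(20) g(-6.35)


(1) = -17.58
(2) = -95.87
(3) = -3.54
(4) = -0.83
(5) = 4.73
(6) = -3.98
(7) = -2.64
(8) = 0.96
(9) = 1.33
(10) = 2.62
(11) = -5.49
(12) = -6.47
(13) = 4.70
(14) = -3.88
(15) = -0.65
(16) = 3.05
(17) = 0.63
(18) = 3.06
(19) = 11.05
(20) = -35.92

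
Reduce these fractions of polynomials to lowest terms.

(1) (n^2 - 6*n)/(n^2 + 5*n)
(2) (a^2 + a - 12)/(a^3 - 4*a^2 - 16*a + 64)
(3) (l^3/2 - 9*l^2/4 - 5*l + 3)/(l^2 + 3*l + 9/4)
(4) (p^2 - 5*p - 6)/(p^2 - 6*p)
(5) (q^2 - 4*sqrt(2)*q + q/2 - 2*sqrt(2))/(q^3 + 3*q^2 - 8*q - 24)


(1) = (n - 6)/(n + 5)
(2) = (a - 3)/(a^2 - 8*a + 16)
(3) = (2*l^3 - 9*l^2 - 20*l + 12)/(4*l^2 + 12*l + 9)
(4) = (p + 1)/p
(5) = (2*q^2 + q*(1 - 8*sqrt(2)) - 4*sqrt(2))/(2*q^3 + 6*q^2 - 16*q - 48)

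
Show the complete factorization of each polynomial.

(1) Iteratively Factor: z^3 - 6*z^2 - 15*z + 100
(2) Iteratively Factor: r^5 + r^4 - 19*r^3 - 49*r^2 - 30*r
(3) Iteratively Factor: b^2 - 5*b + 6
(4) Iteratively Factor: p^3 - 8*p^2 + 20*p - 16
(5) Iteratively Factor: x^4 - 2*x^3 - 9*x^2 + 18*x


(1) = (z - 5)*(z^2 - z - 20) = (z - 5)^2*(z + 4)
(2) = (r + 1)*(r^4 - 19*r^2 - 30*r) = (r - 5)*(r + 1)*(r^3 + 5*r^2 + 6*r) = (r - 5)*(r + 1)*(r + 2)*(r^2 + 3*r) = (r - 5)*(r + 1)*(r + 2)*(r + 3)*(r)
(3) = (b - 2)*(b - 3)
(4) = (p - 4)*(p^2 - 4*p + 4) = (p - 4)*(p - 2)*(p - 2)
(5) = (x - 3)*(x^3 + x^2 - 6*x) = (x - 3)*(x - 2)*(x^2 + 3*x) = (x - 3)*(x - 2)*(x + 3)*(x)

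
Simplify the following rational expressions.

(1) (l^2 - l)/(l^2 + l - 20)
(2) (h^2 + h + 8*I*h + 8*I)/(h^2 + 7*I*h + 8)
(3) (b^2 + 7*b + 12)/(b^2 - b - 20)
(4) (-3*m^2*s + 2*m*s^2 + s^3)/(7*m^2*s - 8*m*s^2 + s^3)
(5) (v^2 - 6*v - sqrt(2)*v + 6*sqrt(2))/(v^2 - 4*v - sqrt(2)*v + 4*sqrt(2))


(1) = (l^2 - l)/(l^2 + l - 20)
(2) = (h + 1)/(h - I)
(3) = (b + 3)/(b - 5)
(4) = (3*m + s)/(-7*m + s)
(5) = (v - 6)/(v - 4)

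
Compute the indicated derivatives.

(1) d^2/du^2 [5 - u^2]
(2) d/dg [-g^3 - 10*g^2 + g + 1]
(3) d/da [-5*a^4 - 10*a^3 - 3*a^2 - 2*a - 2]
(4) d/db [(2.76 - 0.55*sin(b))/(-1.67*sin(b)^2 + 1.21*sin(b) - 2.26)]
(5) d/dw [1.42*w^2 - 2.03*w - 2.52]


(1) = -2
(2) = -3*g^2 - 20*g + 1
(3) = -20*a^3 - 30*a^2 - 6*a - 2
(4) = (-0.9185*sin(b)^2 + 9.2184*sin(b) - 2.0966)*cos(b)/(2.7889*sin(b)^4 - 4.0414*sin(b)^3 + 9.0125*sin(b)^2 - 5.4692*sin(b) + 5.1076)
(5) = 2.84*w - 2.03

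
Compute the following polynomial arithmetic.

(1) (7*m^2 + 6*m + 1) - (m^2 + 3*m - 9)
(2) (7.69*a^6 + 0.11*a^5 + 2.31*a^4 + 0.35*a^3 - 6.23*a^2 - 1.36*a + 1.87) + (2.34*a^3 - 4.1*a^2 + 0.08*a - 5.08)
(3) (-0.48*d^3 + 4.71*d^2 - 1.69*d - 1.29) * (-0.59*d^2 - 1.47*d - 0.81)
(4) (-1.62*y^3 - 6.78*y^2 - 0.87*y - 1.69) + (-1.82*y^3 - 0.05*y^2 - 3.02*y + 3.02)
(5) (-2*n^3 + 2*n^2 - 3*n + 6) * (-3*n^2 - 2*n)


(1) = 6*m^2 + 3*m + 10
(2) = 7.69*a^6 + 0.11*a^5 + 2.31*a^4 + 2.69*a^3 - 10.33*a^2 - 1.28*a - 3.21
(3) = 0.2832*d^5 - 2.0733*d^4 - 5.5378*d^3 - 0.5697*d^2 + 3.2652*d + 1.0449
(4) = -3.44*y^3 - 6.83*y^2 - 3.89*y + 1.33
(5) = 6*n^5 - 2*n^4 + 5*n^3 - 12*n^2 - 12*n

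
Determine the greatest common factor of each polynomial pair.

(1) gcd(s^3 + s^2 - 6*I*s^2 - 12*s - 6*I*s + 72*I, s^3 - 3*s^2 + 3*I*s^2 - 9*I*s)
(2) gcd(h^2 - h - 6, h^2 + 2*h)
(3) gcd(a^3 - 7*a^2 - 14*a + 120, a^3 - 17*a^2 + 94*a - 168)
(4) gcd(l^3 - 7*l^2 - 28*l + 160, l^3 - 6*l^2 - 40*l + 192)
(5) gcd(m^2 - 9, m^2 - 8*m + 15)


(1) = gcd((s - 3)*(s + 4)*(s - 6*I), s*(s - 3)*(s + 3*I)) = s - 3
(2) = h + 2
(3) = a - 6
(4) = gcd((l - 8)*(l - 4)*(l + 5), (l - 8)*(l - 4)*(l + 6)) = l^2 - 12*l + 32
(5) = gcd((m - 3)*(m + 3), (m - 5)*(m - 3)) = m - 3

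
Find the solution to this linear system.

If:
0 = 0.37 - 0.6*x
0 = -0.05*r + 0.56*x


Then:
r = 6.91
x = 0.62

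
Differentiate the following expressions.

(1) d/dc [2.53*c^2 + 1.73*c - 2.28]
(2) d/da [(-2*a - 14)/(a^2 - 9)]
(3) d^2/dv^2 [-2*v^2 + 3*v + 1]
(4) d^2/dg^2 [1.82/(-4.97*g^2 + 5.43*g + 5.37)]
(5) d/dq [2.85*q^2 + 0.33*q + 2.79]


(1) = 5.06*c + 1.73
(2) = 2*(-a^2 + 2*a*(a + 7) + 9)/(a^2 - 9)^2
(3) = -4
(4) = (-89.911276*g^2 + 98.233044*g + 1.82*(9.94*g - 5.43)*(19.88*g - 10.86) + 97.147596)/(-4.97*g^2 + 5.43*g + 5.37)^3
(5) = 5.7*q + 0.33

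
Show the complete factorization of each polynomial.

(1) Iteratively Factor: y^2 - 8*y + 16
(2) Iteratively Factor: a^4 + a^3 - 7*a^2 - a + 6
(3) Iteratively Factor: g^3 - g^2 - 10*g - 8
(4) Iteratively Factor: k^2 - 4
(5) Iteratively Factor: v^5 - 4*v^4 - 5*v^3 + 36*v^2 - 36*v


(1) = (y - 4)*(y - 4)
(2) = (a + 1)*(a^3 - 7*a + 6) = (a + 1)*(a + 3)*(a^2 - 3*a + 2) = (a - 1)*(a + 1)*(a + 3)*(a - 2)
(3) = (g + 1)*(g^2 - 2*g - 8) = (g + 1)*(g + 2)*(g - 4)
(4) = (k + 2)*(k - 2)
(5) = (v - 2)*(v^4 - 2*v^3 - 9*v^2 + 18*v) = (v - 2)*(v + 3)*(v^3 - 5*v^2 + 6*v) = (v - 2)^2*(v + 3)*(v^2 - 3*v) = (v - 3)*(v - 2)^2*(v + 3)*(v)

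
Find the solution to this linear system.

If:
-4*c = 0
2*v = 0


Then:
c = 0
v = 0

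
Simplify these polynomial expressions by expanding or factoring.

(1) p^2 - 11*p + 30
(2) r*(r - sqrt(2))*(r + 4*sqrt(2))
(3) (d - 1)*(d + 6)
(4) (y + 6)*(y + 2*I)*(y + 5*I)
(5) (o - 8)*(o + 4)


(1) = (p - 6)*(p - 5)
(2) = r^3 + 3*sqrt(2)*r^2 - 8*r
(3) = d^2 + 5*d - 6
(4) = y^3 + 6*y^2 + 7*I*y^2 - 10*y + 42*I*y - 60
(5) = o^2 - 4*o - 32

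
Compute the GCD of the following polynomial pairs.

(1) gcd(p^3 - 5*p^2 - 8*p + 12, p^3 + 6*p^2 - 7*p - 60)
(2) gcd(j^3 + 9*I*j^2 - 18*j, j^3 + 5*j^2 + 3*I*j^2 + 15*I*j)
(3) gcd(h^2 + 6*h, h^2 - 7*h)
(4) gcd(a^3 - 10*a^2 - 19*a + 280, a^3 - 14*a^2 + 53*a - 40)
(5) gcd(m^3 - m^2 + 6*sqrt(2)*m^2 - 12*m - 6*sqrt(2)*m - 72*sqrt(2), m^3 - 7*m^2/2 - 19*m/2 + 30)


(1) = gcd((p - 6)*(p - 1)*(p + 2), (p - 3)*(p + 4)*(p + 5)) = 1
(2) = gcd(j*(j + 3*I)*(j + 6*I), j*(j + 5)*(j + 3*I)) = j^2 + 3*I*j
(3) = gcd(h*(h + 6), h*(h - 7)) = h
(4) = a - 8
(5) = m^2 - m - 12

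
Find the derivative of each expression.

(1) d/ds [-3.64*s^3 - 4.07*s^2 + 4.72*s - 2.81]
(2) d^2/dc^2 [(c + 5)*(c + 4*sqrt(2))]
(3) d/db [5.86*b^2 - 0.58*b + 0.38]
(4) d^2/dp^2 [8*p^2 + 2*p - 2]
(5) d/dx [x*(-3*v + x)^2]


(1) = -10.92*s^2 - 8.14*s + 4.72
(2) = 2
(3) = 11.72*b - 0.58
(4) = 16
(5) = 3*(v - x)*(3*v - x)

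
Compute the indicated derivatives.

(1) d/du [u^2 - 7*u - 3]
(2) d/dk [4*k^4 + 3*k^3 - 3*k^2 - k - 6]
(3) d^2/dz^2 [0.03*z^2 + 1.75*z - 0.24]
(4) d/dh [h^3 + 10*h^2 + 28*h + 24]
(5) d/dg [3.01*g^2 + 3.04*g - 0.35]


(1) = 2*u - 7
(2) = 16*k^3 + 9*k^2 - 6*k - 1
(3) = 0.0600000000000000
(4) = 3*h^2 + 20*h + 28
(5) = 6.02*g + 3.04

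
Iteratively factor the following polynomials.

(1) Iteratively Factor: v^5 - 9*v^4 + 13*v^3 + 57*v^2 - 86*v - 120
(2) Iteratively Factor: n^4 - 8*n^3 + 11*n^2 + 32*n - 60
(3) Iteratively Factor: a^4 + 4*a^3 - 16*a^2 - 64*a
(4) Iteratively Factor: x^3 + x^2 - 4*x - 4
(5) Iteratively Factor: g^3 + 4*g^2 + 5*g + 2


(1) = (v - 5)*(v^4 - 4*v^3 - 7*v^2 + 22*v + 24) = (v - 5)*(v - 4)*(v^3 - 7*v - 6) = (v - 5)*(v - 4)*(v + 1)*(v^2 - v - 6) = (v - 5)*(v - 4)*(v + 1)*(v + 2)*(v - 3)
(2) = (n - 3)*(n^3 - 5*n^2 - 4*n + 20) = (n - 3)*(n - 2)*(n^2 - 3*n - 10) = (n - 3)*(n - 2)*(n + 2)*(n - 5)
(3) = (a - 4)*(a^3 + 8*a^2 + 16*a) = a*(a - 4)*(a^2 + 8*a + 16) = a*(a - 4)*(a + 4)*(a + 4)
(4) = (x + 1)*(x^2 - 4) = (x + 1)*(x + 2)*(x - 2)
(5) = (g + 2)*(g^2 + 2*g + 1) = (g + 1)*(g + 2)*(g + 1)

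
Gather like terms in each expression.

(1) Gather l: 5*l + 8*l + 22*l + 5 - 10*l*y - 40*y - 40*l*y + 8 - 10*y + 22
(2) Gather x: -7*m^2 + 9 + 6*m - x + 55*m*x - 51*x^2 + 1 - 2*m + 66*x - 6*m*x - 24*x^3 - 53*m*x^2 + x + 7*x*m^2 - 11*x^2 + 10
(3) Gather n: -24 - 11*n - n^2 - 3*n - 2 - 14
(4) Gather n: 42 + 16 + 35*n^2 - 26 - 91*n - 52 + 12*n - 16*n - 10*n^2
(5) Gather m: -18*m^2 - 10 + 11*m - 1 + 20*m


(1) = l*(35 - 50*y) - 50*y + 35
(2) = -7*m^2 + 4*m - 24*x^3 + x^2*(-53*m - 62) + x*(7*m^2 + 49*m + 66) + 20
(3) = -n^2 - 14*n - 40
(4) = 25*n^2 - 95*n - 20
(5) = -18*m^2 + 31*m - 11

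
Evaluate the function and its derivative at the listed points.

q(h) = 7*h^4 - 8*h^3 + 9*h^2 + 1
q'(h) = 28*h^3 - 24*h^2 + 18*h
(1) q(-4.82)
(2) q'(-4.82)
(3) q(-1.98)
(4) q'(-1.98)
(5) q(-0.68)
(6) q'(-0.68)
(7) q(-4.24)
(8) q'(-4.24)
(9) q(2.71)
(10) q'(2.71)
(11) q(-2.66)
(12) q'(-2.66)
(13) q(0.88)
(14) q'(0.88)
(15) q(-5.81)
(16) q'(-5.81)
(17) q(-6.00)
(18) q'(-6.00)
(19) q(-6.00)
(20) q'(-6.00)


(1) = 4884.14
(2) = -3779.78
(3) = 205.97
(4) = -347.08
(5) = 9.17
(6) = -32.14
(7) = 3034.96
(8) = -2642.08
(9) = 285.43
(10) = 429.79
(11) = 565.70
(12) = -744.69
(13) = 6.72
(14) = 16.34
(15) = 9850.11
(16) = -6406.17
(17) = 11125.00
(18) = -7020.00
(19) = 11125.00
(20) = -7020.00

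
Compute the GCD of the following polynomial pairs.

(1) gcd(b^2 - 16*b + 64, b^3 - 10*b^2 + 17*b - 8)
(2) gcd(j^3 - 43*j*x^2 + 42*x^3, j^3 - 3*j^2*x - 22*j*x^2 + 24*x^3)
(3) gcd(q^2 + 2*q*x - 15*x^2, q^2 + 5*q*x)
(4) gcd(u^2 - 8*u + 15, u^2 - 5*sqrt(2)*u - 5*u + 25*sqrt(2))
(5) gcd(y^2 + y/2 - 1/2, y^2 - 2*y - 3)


(1) = b - 8
(2) = gcd((j - 6*x)*(j - x)*(j + 7*x), (j - 6*x)*(j - x)*(j + 4*x)) = j^2 - 7*j*x + 6*x^2
(3) = q + 5*x
(4) = u - 5
(5) = gcd((y - 1/2)*(y + 1), (y - 3)*(y + 1)) = y + 1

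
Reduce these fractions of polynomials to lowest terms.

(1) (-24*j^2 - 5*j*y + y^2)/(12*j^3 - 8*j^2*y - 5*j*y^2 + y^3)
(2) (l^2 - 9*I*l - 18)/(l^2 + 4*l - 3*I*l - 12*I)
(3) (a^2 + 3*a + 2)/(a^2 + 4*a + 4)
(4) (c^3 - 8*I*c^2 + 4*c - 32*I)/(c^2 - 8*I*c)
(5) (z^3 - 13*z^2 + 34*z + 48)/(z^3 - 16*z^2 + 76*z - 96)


(1) = (-24*j^2 - 5*j*y + y^2)/(12*j^3 - 8*j^2*y - 5*j*y^2 + y^3)
(2) = (l - 6*I)/(l + 4)
(3) = (a + 1)/(a + 2)
(4) = (c^2 + 4)/c
(5) = (z + 1)/(z - 2)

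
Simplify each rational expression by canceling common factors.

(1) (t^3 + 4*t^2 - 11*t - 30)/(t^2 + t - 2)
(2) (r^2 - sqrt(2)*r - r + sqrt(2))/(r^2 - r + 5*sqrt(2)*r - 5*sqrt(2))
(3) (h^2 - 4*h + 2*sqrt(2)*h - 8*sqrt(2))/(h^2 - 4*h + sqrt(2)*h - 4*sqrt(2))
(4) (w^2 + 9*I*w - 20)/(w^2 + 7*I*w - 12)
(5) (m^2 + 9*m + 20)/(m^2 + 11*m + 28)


(1) = (t^2 + 2*t - 15)/(t - 1)
(2) = (r - sqrt(2))/(r + 5*sqrt(2))
(3) = (h + 2*sqrt(2))/(h + sqrt(2))
(4) = (w + 5*I)/(w + 3*I)
(5) = (m + 5)/(m + 7)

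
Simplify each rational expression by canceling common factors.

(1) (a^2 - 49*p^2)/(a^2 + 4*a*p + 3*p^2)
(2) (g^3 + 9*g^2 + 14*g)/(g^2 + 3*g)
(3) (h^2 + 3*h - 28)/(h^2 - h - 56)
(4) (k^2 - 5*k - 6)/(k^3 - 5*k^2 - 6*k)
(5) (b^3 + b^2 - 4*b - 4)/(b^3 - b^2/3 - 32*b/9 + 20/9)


(1) = (a^2 - 49*p^2)/(a^2 + 4*a*p + 3*p^2)
(2) = (g^2 + 9*g + 14)/(g + 3)
(3) = (h - 4)/(h - 8)
(4) = 1/k
(5) = (9*b^2 - 9*b - 18)/(9*b^2 - 21*b + 10)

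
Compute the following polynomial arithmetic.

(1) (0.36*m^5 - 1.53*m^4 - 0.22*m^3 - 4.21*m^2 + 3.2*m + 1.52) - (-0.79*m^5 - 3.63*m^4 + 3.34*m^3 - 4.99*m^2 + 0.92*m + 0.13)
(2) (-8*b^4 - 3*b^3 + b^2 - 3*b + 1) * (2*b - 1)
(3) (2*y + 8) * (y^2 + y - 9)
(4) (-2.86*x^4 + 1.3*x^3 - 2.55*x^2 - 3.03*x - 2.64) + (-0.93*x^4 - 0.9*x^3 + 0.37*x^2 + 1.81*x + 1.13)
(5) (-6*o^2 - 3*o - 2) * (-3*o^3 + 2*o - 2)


(1) = 1.15*m^5 + 2.1*m^4 - 3.56*m^3 + 0.78*m^2 + 2.28*m + 1.39
(2) = -16*b^5 + 2*b^4 + 5*b^3 - 7*b^2 + 5*b - 1
(3) = 2*y^3 + 10*y^2 - 10*y - 72
(4) = -3.79*x^4 + 0.4*x^3 - 2.18*x^2 - 1.22*x - 1.51
(5) = 18*o^5 + 9*o^4 - 6*o^3 + 6*o^2 + 2*o + 4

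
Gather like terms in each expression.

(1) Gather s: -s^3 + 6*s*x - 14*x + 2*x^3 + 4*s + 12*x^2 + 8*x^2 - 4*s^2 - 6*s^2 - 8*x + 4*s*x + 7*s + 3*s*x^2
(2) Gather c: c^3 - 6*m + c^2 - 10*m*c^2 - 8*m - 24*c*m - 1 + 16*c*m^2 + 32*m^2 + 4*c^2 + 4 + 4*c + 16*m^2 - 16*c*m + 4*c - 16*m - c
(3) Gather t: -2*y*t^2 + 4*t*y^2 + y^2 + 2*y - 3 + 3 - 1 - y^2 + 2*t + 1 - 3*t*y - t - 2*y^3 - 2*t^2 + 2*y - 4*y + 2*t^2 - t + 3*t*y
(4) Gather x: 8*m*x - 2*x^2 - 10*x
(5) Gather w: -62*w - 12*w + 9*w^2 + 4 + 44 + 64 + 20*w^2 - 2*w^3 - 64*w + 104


(1) = -s^3 - 10*s^2 + s*(3*x^2 + 10*x + 11) + 2*x^3 + 20*x^2 - 22*x
(2) = c^3 + c^2*(5 - 10*m) + c*(16*m^2 - 40*m + 7) + 48*m^2 - 30*m + 3
(3) = -2*t^2*y + 4*t*y^2 - 2*y^3
(4) = -2*x^2 + x*(8*m - 10)
(5) = -2*w^3 + 29*w^2 - 138*w + 216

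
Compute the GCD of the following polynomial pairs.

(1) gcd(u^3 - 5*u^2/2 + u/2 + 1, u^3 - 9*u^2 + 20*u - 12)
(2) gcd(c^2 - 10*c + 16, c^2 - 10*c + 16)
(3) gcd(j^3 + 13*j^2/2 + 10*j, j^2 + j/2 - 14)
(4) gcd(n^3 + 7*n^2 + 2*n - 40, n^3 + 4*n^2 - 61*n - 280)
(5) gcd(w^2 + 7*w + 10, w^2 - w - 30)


(1) = u^2 - 3*u + 2
(2) = gcd((c - 8)*(c - 2), (c - 8)*(c - 2)) = c^2 - 10*c + 16
(3) = gcd(j*(j + 5/2)*(j + 4), (j - 7/2)*(j + 4)) = j + 4
(4) = n + 5
(5) = gcd((w + 2)*(w + 5), (w - 6)*(w + 5)) = w + 5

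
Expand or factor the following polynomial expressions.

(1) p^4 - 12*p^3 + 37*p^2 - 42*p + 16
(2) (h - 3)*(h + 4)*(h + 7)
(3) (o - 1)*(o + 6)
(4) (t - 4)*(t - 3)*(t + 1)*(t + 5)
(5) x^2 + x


(1) = (p - 8)*(p - 2)*(p - 1)^2
(2) = h^3 + 8*h^2 - 5*h - 84
(3) = o^2 + 5*o - 6
(4) = t^4 - t^3 - 25*t^2 + 37*t + 60
(5) = x*(x + 1)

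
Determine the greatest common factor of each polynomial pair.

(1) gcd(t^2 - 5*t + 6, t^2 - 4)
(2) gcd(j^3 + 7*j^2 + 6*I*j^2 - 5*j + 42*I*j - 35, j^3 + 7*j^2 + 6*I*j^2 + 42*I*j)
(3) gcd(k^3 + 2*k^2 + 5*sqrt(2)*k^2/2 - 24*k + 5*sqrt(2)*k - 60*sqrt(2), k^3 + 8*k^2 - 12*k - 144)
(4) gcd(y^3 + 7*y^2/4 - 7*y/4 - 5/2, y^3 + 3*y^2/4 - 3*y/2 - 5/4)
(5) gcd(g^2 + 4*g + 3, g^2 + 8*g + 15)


(1) = gcd((t - 3)*(t - 2), (t - 2)*(t + 2)) = t - 2
(2) = gcd((j + 7)*(j + I)*(j + 5*I), j*(j + 7)*(j + 6*I)) = j + 7
(3) = k^2 + 2*k - 24
(4) = y^2 - y/4 - 5/4
(5) = g + 3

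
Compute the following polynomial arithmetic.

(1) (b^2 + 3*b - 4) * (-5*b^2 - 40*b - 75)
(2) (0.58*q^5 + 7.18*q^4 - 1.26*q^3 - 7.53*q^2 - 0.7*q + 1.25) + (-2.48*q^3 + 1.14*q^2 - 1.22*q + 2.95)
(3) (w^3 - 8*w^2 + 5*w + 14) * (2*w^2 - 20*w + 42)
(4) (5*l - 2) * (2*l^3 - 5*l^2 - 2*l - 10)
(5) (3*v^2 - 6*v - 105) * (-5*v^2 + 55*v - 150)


(1) = -5*b^4 - 55*b^3 - 175*b^2 - 65*b + 300
(2) = 0.58*q^5 + 7.18*q^4 - 3.74*q^3 - 6.39*q^2 - 1.92*q + 4.2
(3) = 2*w^5 - 36*w^4 + 212*w^3 - 408*w^2 - 70*w + 588
(4) = 10*l^4 - 29*l^3 - 46*l + 20
(5) = -15*v^4 + 195*v^3 - 255*v^2 - 4875*v + 15750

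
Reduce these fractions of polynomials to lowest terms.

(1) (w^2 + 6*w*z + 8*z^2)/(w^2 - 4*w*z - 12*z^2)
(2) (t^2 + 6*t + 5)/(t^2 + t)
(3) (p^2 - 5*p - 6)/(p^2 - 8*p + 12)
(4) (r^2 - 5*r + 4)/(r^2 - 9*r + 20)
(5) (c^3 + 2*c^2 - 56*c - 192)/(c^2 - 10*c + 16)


(1) = (-w - 4*z)/(-w + 6*z)
(2) = (t + 5)/t
(3) = (p + 1)/(p - 2)
(4) = (r - 1)/(r - 5)
(5) = (c^2 + 10*c + 24)/(c - 2)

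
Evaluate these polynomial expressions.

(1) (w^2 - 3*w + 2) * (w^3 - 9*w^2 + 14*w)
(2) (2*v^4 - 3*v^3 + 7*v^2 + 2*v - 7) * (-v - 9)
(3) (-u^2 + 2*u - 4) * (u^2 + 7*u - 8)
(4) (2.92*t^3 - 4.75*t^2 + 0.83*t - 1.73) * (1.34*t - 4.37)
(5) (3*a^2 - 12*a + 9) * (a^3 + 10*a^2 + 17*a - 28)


(1) = w^5 - 12*w^4 + 43*w^3 - 60*w^2 + 28*w
(2) = -2*v^5 - 15*v^4 + 20*v^3 - 65*v^2 - 11*v + 63
(3) = -u^4 - 5*u^3 + 18*u^2 - 44*u + 32
(4) = 3.9128*t^4 - 19.1254*t^3 + 21.8697*t^2 - 5.9453*t + 7.5601
(5) = 3*a^5 + 18*a^4 - 60*a^3 - 198*a^2 + 489*a - 252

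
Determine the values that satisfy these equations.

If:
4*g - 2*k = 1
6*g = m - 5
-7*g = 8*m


Then:
g = -8/11
k = -43/22
m = 7/11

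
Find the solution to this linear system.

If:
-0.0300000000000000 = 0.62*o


Then:
o = -0.05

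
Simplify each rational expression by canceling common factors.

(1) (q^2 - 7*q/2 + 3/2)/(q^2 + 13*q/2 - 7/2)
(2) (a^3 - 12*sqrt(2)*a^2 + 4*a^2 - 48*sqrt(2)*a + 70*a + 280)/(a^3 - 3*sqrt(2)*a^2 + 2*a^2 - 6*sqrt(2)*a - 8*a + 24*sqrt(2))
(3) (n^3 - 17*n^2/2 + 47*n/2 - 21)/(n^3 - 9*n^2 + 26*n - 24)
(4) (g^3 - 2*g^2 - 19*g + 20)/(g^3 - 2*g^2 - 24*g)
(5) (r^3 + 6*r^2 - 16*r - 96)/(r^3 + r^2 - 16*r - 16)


(1) = (q - 3)/(q + 7)
(2) = (a^2 - 12*sqrt(2)*a + 70)/(a^2 + a*(-3*sqrt(2) - 2) + 6*sqrt(2))
(3) = (2*n - 7)/(2*n - 8)
(4) = (g^2 - 6*g + 5)/(g^2 - 6*g)
(5) = (r + 6)/(r + 1)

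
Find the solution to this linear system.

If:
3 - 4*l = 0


Then:
l = 3/4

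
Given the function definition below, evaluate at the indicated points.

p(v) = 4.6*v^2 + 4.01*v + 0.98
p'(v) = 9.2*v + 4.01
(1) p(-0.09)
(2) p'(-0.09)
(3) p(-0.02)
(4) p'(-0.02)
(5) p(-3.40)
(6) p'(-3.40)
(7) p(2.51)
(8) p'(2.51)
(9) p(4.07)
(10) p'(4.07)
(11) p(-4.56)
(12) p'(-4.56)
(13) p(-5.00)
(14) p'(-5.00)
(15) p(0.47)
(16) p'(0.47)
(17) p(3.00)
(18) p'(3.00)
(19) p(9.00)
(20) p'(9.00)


(1) = 0.66
(2) = 3.18
(3) = 0.90
(4) = 3.83
(5) = 40.52
(6) = -27.27
(7) = 40.03
(8) = 27.10
(9) = 93.50
(10) = 41.45
(11) = 78.34
(12) = -37.94
(13) = 95.93
(14) = -41.99
(15) = 3.88
(16) = 8.33
(17) = 54.41
(18) = 31.61
(19) = 409.67
(20) = 86.81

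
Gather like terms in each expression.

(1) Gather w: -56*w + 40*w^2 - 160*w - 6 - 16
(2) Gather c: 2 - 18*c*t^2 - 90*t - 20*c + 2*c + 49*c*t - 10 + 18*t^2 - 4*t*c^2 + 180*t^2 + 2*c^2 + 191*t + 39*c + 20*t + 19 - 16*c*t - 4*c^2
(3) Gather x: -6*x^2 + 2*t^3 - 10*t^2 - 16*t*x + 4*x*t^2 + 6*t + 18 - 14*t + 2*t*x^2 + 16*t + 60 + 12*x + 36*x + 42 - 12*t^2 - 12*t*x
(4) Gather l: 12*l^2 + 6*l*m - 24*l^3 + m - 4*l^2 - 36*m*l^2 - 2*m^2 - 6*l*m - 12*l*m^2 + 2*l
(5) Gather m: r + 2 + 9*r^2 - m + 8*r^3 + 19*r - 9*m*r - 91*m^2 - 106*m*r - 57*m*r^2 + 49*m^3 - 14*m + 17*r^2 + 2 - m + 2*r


(1) = 40*w^2 - 216*w - 22
(2) = c^2*(-4*t - 2) + c*(-18*t^2 + 33*t + 21) + 198*t^2 + 121*t + 11
(3) = 2*t^3 - 22*t^2 + 8*t + x^2*(2*t - 6) + x*(4*t^2 - 28*t + 48) + 120
(4) = -24*l^3 + l^2*(8 - 36*m) + l*(2 - 12*m^2) - 2*m^2 + m
(5) = 49*m^3 - 91*m^2 + m*(-57*r^2 - 115*r - 16) + 8*r^3 + 26*r^2 + 22*r + 4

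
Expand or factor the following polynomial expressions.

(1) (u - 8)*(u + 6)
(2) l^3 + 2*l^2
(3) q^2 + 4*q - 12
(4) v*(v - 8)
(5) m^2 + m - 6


(1) = u^2 - 2*u - 48
(2) = l^2*(l + 2)
(3) = (q - 2)*(q + 6)
(4) = v^2 - 8*v
(5) = (m - 2)*(m + 3)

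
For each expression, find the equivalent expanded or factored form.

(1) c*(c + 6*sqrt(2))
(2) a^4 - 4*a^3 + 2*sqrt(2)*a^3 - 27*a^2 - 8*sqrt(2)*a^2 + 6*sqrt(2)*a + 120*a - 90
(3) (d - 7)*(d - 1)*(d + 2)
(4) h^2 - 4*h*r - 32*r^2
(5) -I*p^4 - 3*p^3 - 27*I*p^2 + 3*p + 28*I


(1) = c^2 + 6*sqrt(2)*c
(2) = (a - 3)*(a - 1)*(a - 3*sqrt(2))*(a + 5*sqrt(2))
(3) = d^3 - 6*d^2 - 9*d + 14
(4) = (h - 8*r)*(h + 4*r)
(5) = (p + 1)*(p - 7*I)*(p + 4*I)*(-I*p + I)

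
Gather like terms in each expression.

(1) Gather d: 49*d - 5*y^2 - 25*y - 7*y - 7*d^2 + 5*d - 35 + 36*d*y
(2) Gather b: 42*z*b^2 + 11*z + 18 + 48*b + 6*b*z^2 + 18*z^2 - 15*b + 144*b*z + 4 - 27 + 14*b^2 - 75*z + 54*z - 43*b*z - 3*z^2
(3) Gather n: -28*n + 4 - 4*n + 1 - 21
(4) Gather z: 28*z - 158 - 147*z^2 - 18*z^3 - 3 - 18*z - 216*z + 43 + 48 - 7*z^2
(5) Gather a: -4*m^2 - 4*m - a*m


(1) = -7*d^2 + d*(36*y + 54) - 5*y^2 - 32*y - 35
(2) = b^2*(42*z + 14) + b*(6*z^2 + 101*z + 33) + 15*z^2 - 10*z - 5
(3) = -32*n - 16
(4) = -18*z^3 - 154*z^2 - 206*z - 70
(5) = -a*m - 4*m^2 - 4*m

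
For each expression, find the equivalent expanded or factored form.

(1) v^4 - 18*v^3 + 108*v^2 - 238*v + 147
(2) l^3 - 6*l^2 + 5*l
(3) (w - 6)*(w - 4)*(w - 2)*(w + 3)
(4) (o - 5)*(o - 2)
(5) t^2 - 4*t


(1) = (v - 7)^2*(v - 3)*(v - 1)
(2) = l*(l - 5)*(l - 1)
(3) = w^4 - 9*w^3 + 8*w^2 + 84*w - 144
(4) = o^2 - 7*o + 10
(5) = t*(t - 4)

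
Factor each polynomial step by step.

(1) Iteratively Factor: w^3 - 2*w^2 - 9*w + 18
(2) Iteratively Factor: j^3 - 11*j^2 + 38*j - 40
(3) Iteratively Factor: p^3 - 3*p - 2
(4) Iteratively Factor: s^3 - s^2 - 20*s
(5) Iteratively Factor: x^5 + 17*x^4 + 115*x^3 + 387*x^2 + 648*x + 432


(1) = (w - 3)*(w^2 + w - 6) = (w - 3)*(w - 2)*(w + 3)
(2) = (j - 5)*(j^2 - 6*j + 8) = (j - 5)*(j - 2)*(j - 4)
(3) = (p + 1)*(p^2 - p - 2) = (p - 2)*(p + 1)*(p + 1)
(4) = (s)*(s^2 - s - 20) = s*(s - 5)*(s + 4)
(5) = (x + 4)*(x^4 + 13*x^3 + 63*x^2 + 135*x + 108) = (x + 3)*(x + 4)*(x^3 + 10*x^2 + 33*x + 36) = (x + 3)^2*(x + 4)*(x^2 + 7*x + 12) = (x + 3)^3*(x + 4)*(x + 4)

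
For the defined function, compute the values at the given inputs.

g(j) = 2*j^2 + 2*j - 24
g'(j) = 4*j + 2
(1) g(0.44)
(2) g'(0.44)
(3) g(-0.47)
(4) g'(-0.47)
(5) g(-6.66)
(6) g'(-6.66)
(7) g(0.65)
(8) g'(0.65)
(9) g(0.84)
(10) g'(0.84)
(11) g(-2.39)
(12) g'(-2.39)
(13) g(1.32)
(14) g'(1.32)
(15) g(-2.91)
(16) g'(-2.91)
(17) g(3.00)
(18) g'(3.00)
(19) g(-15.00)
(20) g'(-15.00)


(1) = -22.73
(2) = 3.76
(3) = -24.50
(4) = 0.12
(5) = 51.39
(6) = -24.64
(7) = -21.86
(8) = 4.60
(9) = -20.91
(10) = 5.36
(11) = -17.36
(12) = -7.56
(13) = -17.88
(14) = 7.28
(15) = -12.88
(16) = -9.64
(17) = 0.00
(18) = 14.00
(19) = 396.00
(20) = -58.00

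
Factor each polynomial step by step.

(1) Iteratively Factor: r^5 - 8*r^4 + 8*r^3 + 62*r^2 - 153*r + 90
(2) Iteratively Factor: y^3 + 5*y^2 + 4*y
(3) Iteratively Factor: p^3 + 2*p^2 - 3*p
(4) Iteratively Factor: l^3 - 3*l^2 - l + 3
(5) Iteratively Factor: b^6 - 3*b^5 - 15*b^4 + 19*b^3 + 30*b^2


(1) = (r + 3)*(r^4 - 11*r^3 + 41*r^2 - 61*r + 30) = (r - 2)*(r + 3)*(r^3 - 9*r^2 + 23*r - 15) = (r - 3)*(r - 2)*(r + 3)*(r^2 - 6*r + 5) = (r - 3)*(r - 2)*(r - 1)*(r + 3)*(r - 5)
(2) = (y + 4)*(y^2 + y) = (y + 1)*(y + 4)*(y)
(3) = (p + 3)*(p^2 - p) = (p - 1)*(p + 3)*(p)
(4) = (l - 3)*(l^2 - 1) = (l - 3)*(l + 1)*(l - 1)
(5) = (b - 5)*(b^5 + 2*b^4 - 5*b^3 - 6*b^2) = (b - 5)*(b - 2)*(b^4 + 4*b^3 + 3*b^2) = b*(b - 5)*(b - 2)*(b^3 + 4*b^2 + 3*b) = b*(b - 5)*(b - 2)*(b + 1)*(b^2 + 3*b) = b^2*(b - 5)*(b - 2)*(b + 1)*(b + 3)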